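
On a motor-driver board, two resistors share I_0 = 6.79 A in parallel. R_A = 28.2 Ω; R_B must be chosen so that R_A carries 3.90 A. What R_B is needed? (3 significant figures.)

R_B ≈ 38.1 Ω

The fraction through R_A equals R_B/(R_A+R_B).
3.90/6.79 = R_B/(R_A + R_B) → R_B = R_A · (0.5744)/(1 − 0.5744) = 28.2 × 1.349 = 38.06 Ω.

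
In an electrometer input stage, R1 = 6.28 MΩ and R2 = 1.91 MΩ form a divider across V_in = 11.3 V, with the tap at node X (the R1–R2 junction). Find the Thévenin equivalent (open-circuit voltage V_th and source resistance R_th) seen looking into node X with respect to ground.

V_th ≈ 2.64 V, R_th ≈ 1.46 MΩ

Open-circuit (no load on X): V_th = V_in · R2/(R1 + R2) = 11.3 × 1.91/(6.280 + 1.91) = 2.635 V.
Looking into X with the source shorted: R_th = R1·R2/(R1+R2) = 6.280 × 1.91/8.190 = 1.465 MΩ.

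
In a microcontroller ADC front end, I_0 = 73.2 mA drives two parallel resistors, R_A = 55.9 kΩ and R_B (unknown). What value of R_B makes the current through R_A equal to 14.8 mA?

R_B ≈ 14.2 kΩ

In a two-way split, I_A/I_0 = R_B/(R_A + R_B).
With f = 0.2022, R_B = R_A · f/(1−f) = 55.9 × 0.2534 = 14.17 kΩ.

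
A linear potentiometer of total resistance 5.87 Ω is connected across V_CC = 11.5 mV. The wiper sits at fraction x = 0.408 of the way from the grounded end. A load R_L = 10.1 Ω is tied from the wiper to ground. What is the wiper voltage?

V_out ≈ 4.11 mV

Lower segment x·R_p = 2.395 Ω; upper segment (1−x)·R_p = 3.475 Ω.
Lower segment in parallel with the load: 2.395 ‖ 10.1 = 1.936 Ω.
Loaded-divider output: V_out = 11.5 × 0.3578 = 4.114 mV.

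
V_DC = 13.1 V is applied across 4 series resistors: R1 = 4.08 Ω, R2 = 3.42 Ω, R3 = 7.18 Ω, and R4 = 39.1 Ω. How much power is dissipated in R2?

Series current I = V_DC/ΣR = 13.1/53.78 = 0.2436 A.
P(R2) = I²·R2 = (0.2436)² × 3.42 = 0.2029 W.

P ≈ 0.203 W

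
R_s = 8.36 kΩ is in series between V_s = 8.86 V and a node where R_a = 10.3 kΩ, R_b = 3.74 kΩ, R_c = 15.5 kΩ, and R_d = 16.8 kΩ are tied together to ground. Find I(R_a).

Parallel bank: R_p = 1/(1/10.3 + 1/3.74 + 1/15.5 + 1/16.8) = 2.047 kΩ.
V_A by voltage divider: V_A = 8.86 × 2.047/(8.36 + 2.047) = 1.743 V.
Branch current I = V_A/R_a = 1.743/10.3 = 0.1692 mA.
(Equivalently: I_total = 0.8513 mA, then current-divider fraction G_k/ΣG = 0.1987.)

I ≈ 0.169 mA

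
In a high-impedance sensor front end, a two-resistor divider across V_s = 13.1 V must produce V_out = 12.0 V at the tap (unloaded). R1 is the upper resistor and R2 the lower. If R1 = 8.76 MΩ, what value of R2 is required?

The divider ratio is R2/(R1+R2) = 12.0/13.1 = 0.9160.
Rearranging, R2 = R1·k/(1−k) = 8.76 × 10.91 = 95.56 MΩ.

R2 ≈ 95.6 MΩ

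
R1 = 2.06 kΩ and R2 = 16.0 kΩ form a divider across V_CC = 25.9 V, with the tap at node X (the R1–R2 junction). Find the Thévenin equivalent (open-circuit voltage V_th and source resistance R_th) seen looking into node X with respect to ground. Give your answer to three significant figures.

V_th ≈ 22.9 V, R_th ≈ 1.83 kΩ

V_th is the unloaded tap voltage: V_CC · R2/(R1+R2) = 25.9 × 0.8859 = 22.95 V.
With V_CC suppressed (replaced by a short), R_th = R1 ‖ R2 = (2.060 × 16.0)/(2.060 + 16.0) = 1.825 kΩ.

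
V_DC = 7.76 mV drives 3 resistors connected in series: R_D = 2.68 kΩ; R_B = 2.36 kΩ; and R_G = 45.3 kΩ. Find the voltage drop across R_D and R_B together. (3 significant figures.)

V ≈ 0.777 mV

Series total: ΣR = 2.68 + 2.36 + 45.3 = 50.34 kΩ.
R_{R_D..R_B} = 2.68 + 2.36 = 5.040 kΩ.
Voltage divider: V = V_DC · (5.040 / 50.34) = 7.76 × 0.1001 = 0.7769 mV.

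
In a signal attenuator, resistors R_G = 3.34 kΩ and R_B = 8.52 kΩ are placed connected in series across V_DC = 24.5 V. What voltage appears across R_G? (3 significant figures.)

Total series resistance ΣR = 3.34 + 8.52 = 11.86 kΩ.
By the voltage-divider rule, V = 24.5 × 3.340/11.86 = 6.900 V.

V ≈ 6.90 V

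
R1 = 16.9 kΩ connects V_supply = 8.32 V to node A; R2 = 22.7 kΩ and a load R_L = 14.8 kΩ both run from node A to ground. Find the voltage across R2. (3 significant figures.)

V_out ≈ 2.88 V

R2 ‖ R_L = (22.7 × 14.8)/(22.7 + 14.8) = 8.959 kΩ.
Voltage divider with the loaded lower leg: V_out = 8.32 × 8.959/(16.9 + 8.959) = 8.32 × 0.3465 = 2.882 V.
(Unloaded it would be 4.77 V; the load pulls it down.)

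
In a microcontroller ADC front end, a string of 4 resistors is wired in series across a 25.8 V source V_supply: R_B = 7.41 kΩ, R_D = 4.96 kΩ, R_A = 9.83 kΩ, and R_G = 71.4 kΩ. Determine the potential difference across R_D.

ΣR = 7.41 + 4.96 + 9.83 + 71.4 = 93.60 kΩ.
Voltage divider: V = V_supply · (4.960 / 93.60) = 25.8 × 0.05299 = 1.367 V.

V ≈ 1.37 V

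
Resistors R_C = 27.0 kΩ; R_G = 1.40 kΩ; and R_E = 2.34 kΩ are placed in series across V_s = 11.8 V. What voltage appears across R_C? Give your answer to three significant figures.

V ≈ 10.4 V

ΣR = 27.0 + 1.40 + 2.34 = 30.74 kΩ.
By the voltage-divider rule, V = 11.8 × 27.00/30.74 = 10.36 V.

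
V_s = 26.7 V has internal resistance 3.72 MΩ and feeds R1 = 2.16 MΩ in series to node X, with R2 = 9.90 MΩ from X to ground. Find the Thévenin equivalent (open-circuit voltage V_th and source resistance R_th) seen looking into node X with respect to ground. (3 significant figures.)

R1' = 3.72 + 2.16 = 5.880 MΩ (source resistance + R1).
V_th is the unloaded tap voltage: V_s · R2/(R1'+R2) = 26.7 × 0.6274 = 16.75 V.
Zeroing V_s shorts the top of R1' to ground, so R_th = R1' ‖ R2 = 3.689 MΩ.

V_th ≈ 16.8 V, R_th ≈ 3.69 MΩ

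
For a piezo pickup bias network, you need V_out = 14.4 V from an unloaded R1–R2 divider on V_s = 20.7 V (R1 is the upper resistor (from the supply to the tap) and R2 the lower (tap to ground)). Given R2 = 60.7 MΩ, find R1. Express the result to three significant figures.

R1 ≈ 26.6 MΩ

The divider ratio is R2/(R1+R2) = 14.4/20.7 = 0.6957.
So R1 = R2 · (V_s/V_out − 1) = 60.7 × (20.7/14.4 − 1) = 60.7 × 0.4375 = 26.56 MΩ.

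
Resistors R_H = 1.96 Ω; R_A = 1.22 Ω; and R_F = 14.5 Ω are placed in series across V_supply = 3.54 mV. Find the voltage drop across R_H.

V ≈ 0.392 mV

ΣR = 1.96 + 1.22 + 14.5 = 17.68 Ω.
By the voltage-divider rule, V = 3.54 × 1.960/17.68 = 0.3924 mV.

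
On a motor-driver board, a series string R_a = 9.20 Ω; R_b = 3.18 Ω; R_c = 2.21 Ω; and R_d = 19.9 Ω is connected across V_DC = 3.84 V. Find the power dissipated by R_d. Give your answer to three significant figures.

Series current I = V_DC/ΣR = 3.84/34.49 = 0.1113 A.
V(R_d) = I·R = 2.216 V; P = V·I = 2.216 × 0.1113 = 0.2467 W.

P ≈ 0.247 W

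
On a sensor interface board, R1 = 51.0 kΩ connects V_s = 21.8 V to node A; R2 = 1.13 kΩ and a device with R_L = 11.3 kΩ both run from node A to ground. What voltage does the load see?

V_out ≈ 0.430 V

First combine the lower leg with the load: R2 ‖ R_L = 1.027 kΩ.
Now apply the divider: V_out = 21.8 × 0.01974 = 0.4304 V.
(Unloaded it would be 0.473 V; the load pulls it down.)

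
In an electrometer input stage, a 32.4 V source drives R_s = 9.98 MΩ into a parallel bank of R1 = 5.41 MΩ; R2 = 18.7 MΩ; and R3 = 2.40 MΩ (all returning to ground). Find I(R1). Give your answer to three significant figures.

I ≈ 0.795 µA

Combine the parallel branches: R_p = (1/5.41 + 1/18.7 + 1/2.40)⁻¹ = 1.527 MΩ.
Node voltage V_A = V_DC · R_p/(R_s + R_p) = 32.4 × 0.1327 = 4.299 V.
Branch current I = V_A/R1 = 4.299/5.41 = 0.7946 µA.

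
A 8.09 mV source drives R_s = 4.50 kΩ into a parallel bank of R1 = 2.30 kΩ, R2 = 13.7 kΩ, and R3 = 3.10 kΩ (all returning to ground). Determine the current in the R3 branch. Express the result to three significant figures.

I ≈ 0.551 µA

Equivalent of the parallel group: R_p = 1.204 kΩ.
V_A by voltage divider: V_A = 8.09 × 1.204/(4.50 + 1.204) = 1.708 mV.
Branch current I = V_A/R3 = 1.708/3.10 = 0.5510 µA.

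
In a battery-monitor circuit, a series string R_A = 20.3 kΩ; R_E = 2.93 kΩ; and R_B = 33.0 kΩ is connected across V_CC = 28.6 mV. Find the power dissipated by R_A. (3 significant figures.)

The common current is I = 28.6/56.23 = 0.5086 µA.
P = I²R = 0.2587 × 20.3 = 5.252 nW.

P ≈ 5.25 nW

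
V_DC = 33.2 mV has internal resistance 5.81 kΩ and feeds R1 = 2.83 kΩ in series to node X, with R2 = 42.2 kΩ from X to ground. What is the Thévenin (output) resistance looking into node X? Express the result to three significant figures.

R_th ≈ 7.17 kΩ

R1' = 5.81 + 2.83 = 8.640 kΩ (source resistance + R1).
Looking into X with the source shorted: R_th = R1'·R2/(R1'+R2) = 8.640 × 42.2/50.84 = 7.172 kΩ.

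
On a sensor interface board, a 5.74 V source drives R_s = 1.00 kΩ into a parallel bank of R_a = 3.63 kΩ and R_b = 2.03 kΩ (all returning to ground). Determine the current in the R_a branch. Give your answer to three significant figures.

I ≈ 0.894 mA

Equivalent of the parallel group: R_p = 1.302 kΩ.
V_A = 5.74 × 1.302/2.302 = 3.246 V.
I(R_a) = V_A / R_a = 3.246/3.63 = 0.8943 mA.
(Check via current divider: I_total = 2.494 mA; share G_k/ΣG = 0.3587 → same result.)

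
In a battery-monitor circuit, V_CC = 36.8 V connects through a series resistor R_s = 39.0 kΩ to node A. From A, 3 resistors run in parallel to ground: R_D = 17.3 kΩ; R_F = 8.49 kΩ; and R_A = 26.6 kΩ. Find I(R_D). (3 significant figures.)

I ≈ 0.228 mA

Equivalent of the parallel group: R_p = 4.691 kΩ.
V_A = 36.8 × 4.691/43.69 = 3.951 V.
I(R_D) = V_A / R_D = 3.951/17.3 = 0.2284 mA.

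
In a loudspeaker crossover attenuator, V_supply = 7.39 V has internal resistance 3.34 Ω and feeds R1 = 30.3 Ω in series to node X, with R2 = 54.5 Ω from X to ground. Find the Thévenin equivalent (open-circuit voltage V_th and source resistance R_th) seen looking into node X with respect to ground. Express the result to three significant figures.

R1' = 3.34 + 30.3 = 33.64 Ω (source resistance + R1).
Open-circuit (no load on X): V_th = V_supply · R2/(R1' + R2) = 7.39 × 54.5/(33.64 + 54.5) = 4.569 V.
Looking into X with the source shorted: R_th = R1'·R2/(R1'+R2) = 33.64 × 54.5/88.14 = 20.80 Ω.

V_th ≈ 4.57 V, R_th ≈ 20.8 Ω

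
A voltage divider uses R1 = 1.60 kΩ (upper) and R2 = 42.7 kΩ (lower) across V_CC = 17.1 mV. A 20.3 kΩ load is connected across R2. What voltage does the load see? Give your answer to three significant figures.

V_out ≈ 15.3 mV

R2 ‖ R_L = (42.7 × 20.3)/(42.7 + 20.3) = 13.76 kΩ.
Voltage divider with the loaded lower leg: V_out = 17.1 × 13.76/(1.60 + 13.76) = 17.1 × 0.8958 = 15.32 mV.
(Unloaded it would be 16.5 mV; the load pulls it down.)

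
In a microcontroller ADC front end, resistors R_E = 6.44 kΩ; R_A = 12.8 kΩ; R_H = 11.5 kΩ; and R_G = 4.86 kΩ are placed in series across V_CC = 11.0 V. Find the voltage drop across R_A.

V ≈ 3.96 V

Series total: ΣR = 6.44 + 12.8 + 11.5 + 4.86 = 35.60 kΩ.
Voltage divider: V = V_CC · (12.80 / 35.60) = 11.0 × 0.3596 = 3.955 V.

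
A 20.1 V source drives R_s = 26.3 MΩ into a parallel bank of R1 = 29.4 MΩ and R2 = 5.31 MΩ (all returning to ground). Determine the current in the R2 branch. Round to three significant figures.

Equivalent of the parallel group: R_p = 4.498 MΩ.
V_A by voltage divider: V_A = 20.1 × 4.498/(26.3 + 4.498) = 2.935 V.
Branch current I = V_A/R2 = 2.935/5.31 = 0.5528 µA.
(Check via current divider: I_total = 0.6526 µA; share G_k/ΣG = 0.8470 → same result.)

I ≈ 0.553 µA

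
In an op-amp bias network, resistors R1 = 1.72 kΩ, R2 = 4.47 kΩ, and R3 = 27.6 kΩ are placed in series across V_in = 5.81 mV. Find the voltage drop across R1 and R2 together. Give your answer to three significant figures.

V ≈ 1.06 mV

ΣR = 1.72 + 4.47 + 27.6 = 33.79 kΩ.
R_{R1..R2} = 1.72 + 4.47 = 6.190 kΩ.
V = V_in · R/ΣR = 5.81 × 0.1832 = 1.064 mV.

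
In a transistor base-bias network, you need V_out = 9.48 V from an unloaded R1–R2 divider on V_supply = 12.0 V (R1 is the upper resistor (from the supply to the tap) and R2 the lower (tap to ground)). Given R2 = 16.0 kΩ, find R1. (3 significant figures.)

Required fraction k = V_out/V_supply = 0.7900.
Rearranging, R1 = R2·(1−k)/k = 16.0 × 0.2658 = 4.253 kΩ.

R1 ≈ 4.25 kΩ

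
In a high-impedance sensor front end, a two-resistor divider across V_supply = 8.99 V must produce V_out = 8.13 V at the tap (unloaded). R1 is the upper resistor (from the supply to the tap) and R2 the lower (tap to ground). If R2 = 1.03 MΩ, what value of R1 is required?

R1 ≈ 0.109 MΩ

Required fraction k = V_out/V_supply = 0.9043.
R1 = R2·(1/k − 1) = 1.03 × 0.1058 = 0.1090 MΩ.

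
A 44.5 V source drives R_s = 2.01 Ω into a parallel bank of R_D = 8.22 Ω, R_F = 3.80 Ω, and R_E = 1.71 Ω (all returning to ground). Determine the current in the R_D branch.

I ≈ 1.84 A

Combine the parallel branches: R_p = (1/8.22 + 1/3.80 + 1/1.71)⁻¹ = 1.031 Ω.
V_A = 44.5 × 1.031/3.041 = 15.09 V.
I(R_D) = V_A / R_D = 15.09/8.22 = 1.836 A.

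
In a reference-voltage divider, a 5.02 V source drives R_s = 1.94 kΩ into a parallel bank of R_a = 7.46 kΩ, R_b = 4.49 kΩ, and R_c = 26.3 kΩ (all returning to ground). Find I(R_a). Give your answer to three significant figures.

Equivalent of the parallel group: R_p = 2.533 kΩ.
V_A by voltage divider: V_A = 5.02 × 2.533/(1.94 + 2.533) = 2.843 V.
Branch current I = V_A/R_a = 2.843/7.46 = 0.3811 mA.

I ≈ 0.381 mA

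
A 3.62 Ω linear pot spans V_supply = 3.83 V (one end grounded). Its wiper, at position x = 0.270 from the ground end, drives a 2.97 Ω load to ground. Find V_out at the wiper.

Lower segment x·R_p = 0.9774 Ω; upper segment (1−x)·R_p = 2.643 Ω.
R_L loads the lower segment: effective lower R = 0.7354 Ω.
Loaded-divider output: V_out = 3.83 × 0.2177 = 0.8338 V.

V_out ≈ 0.834 V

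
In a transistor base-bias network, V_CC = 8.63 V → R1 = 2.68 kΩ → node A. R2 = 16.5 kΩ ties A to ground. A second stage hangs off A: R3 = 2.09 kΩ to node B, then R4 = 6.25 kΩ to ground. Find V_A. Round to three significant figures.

Looking into the second stage from A: R3 + R4 = 8.340 kΩ appears in parallel with R2.
Effective lower resistance at A: R2 ‖ 8.340 = 5.540 kΩ.
First divider: V_A = V_CC · 5.540/(2.68 + 5.540) = 5.816 V.

V_A ≈ 5.82 V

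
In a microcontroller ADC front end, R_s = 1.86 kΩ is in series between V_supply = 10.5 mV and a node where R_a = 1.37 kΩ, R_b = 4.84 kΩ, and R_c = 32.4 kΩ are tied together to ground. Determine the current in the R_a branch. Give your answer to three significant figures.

Parallel bank: R_p = 1/(1/1.37 + 1/4.84 + 1/32.4) = 1.034 kΩ.
V_A = 10.5 × 1.034/2.894 = 3.751 mV.
I(R_a) = V_A / R_a = 3.751/1.37 = 2.738 µA.

I ≈ 2.74 µA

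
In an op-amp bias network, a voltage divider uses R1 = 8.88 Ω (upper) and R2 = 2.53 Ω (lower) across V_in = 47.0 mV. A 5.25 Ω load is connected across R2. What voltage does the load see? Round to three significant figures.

R2 ‖ R_L = (2.53 × 5.25)/(2.53 + 5.25) = 1.707 Ω.
Then V_out = V_in · R2'/(R1 + R2') = 47.0 × 1.707/10.59 = 7.579 mV.

V_out ≈ 7.58 mV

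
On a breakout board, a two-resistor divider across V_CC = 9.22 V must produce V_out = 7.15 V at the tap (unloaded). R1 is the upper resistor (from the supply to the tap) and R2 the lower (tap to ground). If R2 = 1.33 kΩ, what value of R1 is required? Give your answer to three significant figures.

The divider ratio is R2/(R1+R2) = 7.15/9.22 = 0.7755.
So R1 = R2 · (V_CC/V_out − 1) = 1.33 × (9.22/7.15 − 1) = 1.33 × 0.2895 = 0.3850 kΩ.

R1 ≈ 0.385 kΩ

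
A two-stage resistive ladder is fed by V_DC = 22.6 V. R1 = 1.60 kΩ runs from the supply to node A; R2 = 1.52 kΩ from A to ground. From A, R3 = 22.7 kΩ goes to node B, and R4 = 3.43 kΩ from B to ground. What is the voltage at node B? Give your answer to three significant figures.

Looking into the second stage from A: R3 + R4 = 26.13 kΩ appears in parallel with R2.
Effective lower resistance at A: R2 ‖ 26.13 = 1.436 kΩ.
First divider: V_A = V_DC · 1.436/(1.60 + 1.436) = 10.69 V.
Stage 2 is unloaded, so V_B = V_A · R4/(R3+R4) = 10.69 × 3.43/26.13 = 1.403 V.

V_B ≈ 1.40 V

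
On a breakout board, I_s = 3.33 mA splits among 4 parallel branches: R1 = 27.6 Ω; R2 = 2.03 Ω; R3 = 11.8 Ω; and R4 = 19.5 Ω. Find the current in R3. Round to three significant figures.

ΣG = 1/27.6 + 1/2.03 + 1/11.8 + 1/19.5 = 0.6649.
Current divider: I(R3) = I_s · G_k/ΣG = 3.33 × (0.08475/0.6649) = 3.33 × 0.1275 = 0.4244 mA.

I ≈ 0.424 mA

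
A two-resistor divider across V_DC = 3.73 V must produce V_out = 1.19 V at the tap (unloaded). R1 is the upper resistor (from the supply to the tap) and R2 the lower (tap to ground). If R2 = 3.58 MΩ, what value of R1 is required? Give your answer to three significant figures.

R1 ≈ 7.64 MΩ

The divider ratio is R2/(R1+R2) = 1.19/3.73 = 0.3190.
R1 = R2·(1/k − 1) = 3.58 × 2.134 = 7.641 MΩ.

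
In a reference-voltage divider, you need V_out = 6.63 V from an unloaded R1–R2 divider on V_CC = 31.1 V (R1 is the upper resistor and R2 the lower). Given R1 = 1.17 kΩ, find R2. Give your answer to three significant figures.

The divider ratio is R2/(R1+R2) = 6.63/31.1 = 0.2132.
So R2 = R1 · V_out/(V_CC − V_out) = 1.17 × 6.63/(31.1 − 6.63) = 1.17 × 0.2709 = 0.3170 kΩ.

R2 ≈ 0.317 kΩ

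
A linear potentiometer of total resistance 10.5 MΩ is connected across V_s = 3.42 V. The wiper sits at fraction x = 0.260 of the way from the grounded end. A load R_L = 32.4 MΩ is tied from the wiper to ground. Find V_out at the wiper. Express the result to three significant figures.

V_out ≈ 0.837 V

Lower segment x·R_p = 2.730 MΩ; upper segment (1−x)·R_p = 7.770 MΩ.
Lower segment in parallel with the load: 2.730 ‖ 32.4 = 2.518 MΩ.
Loaded-divider output: V_out = 3.42 × 0.2447 = 0.8370 V.
(Unloaded: V_out = x·V_s = 0.889 V.)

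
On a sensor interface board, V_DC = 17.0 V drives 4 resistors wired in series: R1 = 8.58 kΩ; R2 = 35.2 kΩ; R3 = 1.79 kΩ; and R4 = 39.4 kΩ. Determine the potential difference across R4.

Total series resistance ΣR = 8.58 + 35.2 + 1.79 + 39.4 = 84.97 kΩ.
V = V_DC · R/ΣR = 17.0 × 0.4637 = 7.883 V.

V ≈ 7.88 V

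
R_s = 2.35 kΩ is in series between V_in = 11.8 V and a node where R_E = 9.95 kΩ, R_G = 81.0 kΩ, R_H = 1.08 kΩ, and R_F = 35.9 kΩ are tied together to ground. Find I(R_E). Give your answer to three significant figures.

I ≈ 0.338 mA

Combine the parallel branches: R_p = (1/9.95 + 1/81.0 + 1/1.08 + 1/35.9)⁻¹ = 0.9375 kΩ.
V_A by voltage divider: V_A = 11.8 × 0.9375/(2.35 + 0.9375) = 3.365 V.
Branch current I = V_A/R_E = 3.365/9.95 = 0.3382 mA.
(Check via current divider: I_total = 3.589 mA; share G_k/ΣG = 0.09422 → same result.)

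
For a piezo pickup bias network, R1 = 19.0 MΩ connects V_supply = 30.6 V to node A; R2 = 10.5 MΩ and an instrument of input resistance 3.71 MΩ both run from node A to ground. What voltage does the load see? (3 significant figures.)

V_out ≈ 3.86 V

The load sits in parallel with R2, giving an effective lower resistance R2' = R2·R_L/(R2+R_L) = 2.741 MΩ.
Then V_out = V_supply · R2'/(R1 + R2') = 30.6 × 2.741/21.74 = 3.858 V.
(Unloaded it would be 10.9 V; the load pulls it down.)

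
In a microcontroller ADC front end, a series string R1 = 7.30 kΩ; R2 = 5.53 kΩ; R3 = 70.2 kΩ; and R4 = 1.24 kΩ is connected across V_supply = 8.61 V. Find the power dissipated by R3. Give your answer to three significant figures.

ΣR = 84.27 kΩ → I = 8.61/84.27 = 0.1022 mA.
P(R3) = I²·R3 = (0.1022)² × 70.2 = 0.7328 mW.

P ≈ 0.733 mW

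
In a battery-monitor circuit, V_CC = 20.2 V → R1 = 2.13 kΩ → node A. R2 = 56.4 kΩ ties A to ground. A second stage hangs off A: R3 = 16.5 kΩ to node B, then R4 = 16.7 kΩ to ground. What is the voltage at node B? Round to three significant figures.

V_B ≈ 9.22 V

The second stage (R3 + R4 = 33.20 kΩ) loads node A in parallel with R2.
Effective lower resistance at A: R2 ‖ 33.20 = 20.90 kΩ.
V_A = 20.2 × 20.90/(2.13 + 20.90) = 18.33 V.
Then the unloaded second divider: V_B = V_A × R4/(R3+R4) = 18.33 × 0.5030 = 9.221 V.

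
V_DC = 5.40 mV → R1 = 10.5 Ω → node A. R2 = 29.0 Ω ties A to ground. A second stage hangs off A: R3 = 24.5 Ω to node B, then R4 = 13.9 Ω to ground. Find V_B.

Node A sees R2 in parallel with the series input of stage 2, R3 + R4 = 38.40 Ω.
R2 ‖ (R3+R4) = 16.52 Ω.
V_A = 5.40 × 16.52/(10.5 + 16.52) = 3.302 mV.
V_B = V_A × 0.3620 = 1.195 mV.

V_B ≈ 1.20 mV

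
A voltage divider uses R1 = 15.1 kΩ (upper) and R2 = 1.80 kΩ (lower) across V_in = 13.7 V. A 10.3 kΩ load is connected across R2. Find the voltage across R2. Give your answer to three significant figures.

V_out ≈ 1.26 V

First combine the lower leg with the load: R2 ‖ R_L = 1.532 kΩ.
Voltage divider with the loaded lower leg: V_out = 13.7 × 1.532/(15.1 + 1.532) = 13.7 × 0.09212 = 1.262 V.
(Unloaded it would be 1.46 V; the load pulls it down.)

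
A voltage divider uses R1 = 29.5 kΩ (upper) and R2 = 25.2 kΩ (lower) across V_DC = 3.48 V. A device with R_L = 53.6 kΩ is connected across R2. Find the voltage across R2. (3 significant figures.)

R2 ‖ R_L = (25.2 × 53.6)/(25.2 + 53.6) = 17.14 kΩ.
Now apply the divider: V_out = 3.48 × 0.3675 = 1.279 V.

V_out ≈ 1.28 V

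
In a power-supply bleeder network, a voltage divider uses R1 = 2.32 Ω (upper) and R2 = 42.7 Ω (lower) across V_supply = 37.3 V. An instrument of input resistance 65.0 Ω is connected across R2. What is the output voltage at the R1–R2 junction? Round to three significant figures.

V_out ≈ 34.2 V

The load sits in parallel with R2, giving an effective lower resistance R2' = R2·R_L/(R2+R_L) = 25.77 Ω.
Voltage divider with the loaded lower leg: V_out = 37.3 × 25.77/(2.32 + 25.77) = 37.3 × 0.9174 = 34.22 V.
(Unloaded it would be 35.4 V; the load pulls it down.)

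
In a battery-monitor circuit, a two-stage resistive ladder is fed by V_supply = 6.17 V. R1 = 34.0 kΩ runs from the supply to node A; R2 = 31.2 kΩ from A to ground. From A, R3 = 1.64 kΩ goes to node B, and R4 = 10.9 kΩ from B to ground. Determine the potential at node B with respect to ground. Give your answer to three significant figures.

Node A sees R2 in parallel with the series input of stage 2, R3 + R4 = 12.54 kΩ.
R2 ‖ (R3+R4) = 8.945 kΩ.
So V_A = 6.17 × 0.2083 = 1.285 V.
Stage 2 is unloaded, so V_B = V_A · R4/(R3+R4) = 1.285 × 10.9/12.54 = 1.117 V.

V_B ≈ 1.12 V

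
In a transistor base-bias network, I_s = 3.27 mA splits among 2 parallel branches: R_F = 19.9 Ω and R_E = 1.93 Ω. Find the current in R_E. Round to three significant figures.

I ≈ 2.98 mA

With just two branches, the current splits inversely with resistance.
I(R_E) = 3.27 × 19.9/(19.9 + 1.93) = 3.27 × 0.9116 = 2.981 mA.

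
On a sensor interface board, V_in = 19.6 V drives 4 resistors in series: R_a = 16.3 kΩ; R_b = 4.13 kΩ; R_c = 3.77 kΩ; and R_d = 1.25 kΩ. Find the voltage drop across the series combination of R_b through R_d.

V ≈ 7.05 V

Series total: ΣR = 16.3 + 4.13 + 3.77 + 1.25 = 25.45 kΩ.
R_{R_b..R_d} = 4.13 + 3.77 + 1.25 = 9.150 kΩ.
Voltage divider: V = V_in · (9.150 / 25.45) = 19.6 × 0.3595 = 7.047 V.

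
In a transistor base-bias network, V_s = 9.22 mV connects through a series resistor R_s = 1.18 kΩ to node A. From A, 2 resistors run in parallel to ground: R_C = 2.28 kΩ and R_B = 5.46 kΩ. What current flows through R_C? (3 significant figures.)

Combine the parallel branches: R_p = (1/2.28 + 1/5.46)⁻¹ = 1.608 kΩ.
Node voltage V_A = V_s · R_p/(R_s + R_p) = 9.22 × 0.5768 = 5.318 mV.
I(R_C) = V_A / R_C = 5.318/2.28 = 2.333 µA.
(Equivalently: I_total = 3.307 µA, then current-divider fraction G_k/ΣG = 0.7054.)

I ≈ 2.33 µA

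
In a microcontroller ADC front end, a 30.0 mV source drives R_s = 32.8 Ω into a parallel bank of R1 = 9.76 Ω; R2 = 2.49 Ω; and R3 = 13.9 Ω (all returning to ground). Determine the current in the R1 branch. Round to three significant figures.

I ≈ 0.155 mA

Equivalent of the parallel group: R_p = 1.736 Ω.
V_A by voltage divider: V_A = 30.0 × 1.736/(32.8 + 1.736) = 1.508 mV.
Branch current I = V_A/R1 = 1.508/9.76 = 0.1545 mA.
(Check via current divider: I_total = 0.8687 mA; share G_k/ΣG = 0.1779 → same result.)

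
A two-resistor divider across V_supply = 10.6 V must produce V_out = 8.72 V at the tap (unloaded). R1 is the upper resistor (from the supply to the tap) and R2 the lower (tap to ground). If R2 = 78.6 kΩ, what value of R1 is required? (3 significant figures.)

Required fraction k = V_out/V_supply = 0.8226.
R1 = R2·(1/k − 1) = 78.6 × 0.2156 = 16.95 kΩ.

R1 ≈ 16.9 kΩ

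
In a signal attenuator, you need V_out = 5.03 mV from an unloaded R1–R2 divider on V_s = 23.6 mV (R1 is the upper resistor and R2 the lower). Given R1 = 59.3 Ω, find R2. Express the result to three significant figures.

R2 ≈ 16.1 Ω

Required fraction k = V_out/V_s = 0.2131.
Rearranging, R2 = R1·k/(1−k) = 59.3 × 0.2709 = 16.06 Ω.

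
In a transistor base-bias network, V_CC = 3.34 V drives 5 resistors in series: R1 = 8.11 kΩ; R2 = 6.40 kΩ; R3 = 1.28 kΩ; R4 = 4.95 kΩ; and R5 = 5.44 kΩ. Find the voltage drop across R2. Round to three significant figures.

V ≈ 0.817 V

Series total: ΣR = 8.11 + 6.40 + 1.28 + 4.95 + 5.44 = 26.18 kΩ.
Voltage divider: V = V_CC · (6.400 / 26.18) = 3.34 × 0.2445 = 0.8165 V.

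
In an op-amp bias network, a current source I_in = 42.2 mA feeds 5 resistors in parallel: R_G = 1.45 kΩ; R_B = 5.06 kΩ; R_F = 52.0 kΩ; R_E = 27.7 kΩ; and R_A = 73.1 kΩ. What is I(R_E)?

I ≈ 1.59 mA

Conductances: ΣG = 1/1.45 + 1/5.06 + 1/52.0 + 1/27.7 + 1/73.1 = 0.9563 (1/kΩ).
By the current-divider rule, I = I_in · G_k/ΣG = 42.2 × 0.03775 = 1.593 mA.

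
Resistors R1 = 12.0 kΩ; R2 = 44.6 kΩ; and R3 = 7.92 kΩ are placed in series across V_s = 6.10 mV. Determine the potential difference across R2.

Total series resistance ΣR = 12.0 + 44.6 + 7.92 = 64.52 kΩ.
Voltage divider: V = V_s · (44.60 / 64.52) = 6.10 × 0.6913 = 4.217 mV.

V ≈ 4.22 mV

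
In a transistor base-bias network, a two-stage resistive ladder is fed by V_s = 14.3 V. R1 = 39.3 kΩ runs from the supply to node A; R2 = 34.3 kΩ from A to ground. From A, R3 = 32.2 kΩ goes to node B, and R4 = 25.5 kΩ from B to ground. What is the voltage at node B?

Node A sees R2 in parallel with the series input of stage 2, R3 + R4 = 57.70 kΩ.
R2 ‖ (R3+R4) = 21.51 kΩ.
First divider: V_A = V_s · 21.51/(39.3 + 21.51) = 5.059 V.
V_B = V_A × 0.4419 = 2.236 V.

V_B ≈ 2.24 V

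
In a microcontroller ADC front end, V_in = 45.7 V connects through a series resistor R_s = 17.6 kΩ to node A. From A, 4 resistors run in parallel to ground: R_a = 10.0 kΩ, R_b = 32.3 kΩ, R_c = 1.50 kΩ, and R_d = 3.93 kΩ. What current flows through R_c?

Parallel bank: R_p = 1/(1/10.0 + 1/32.3 + 1/1.50 + 1/3.93) = 0.9505 kΩ.
Node voltage V_A = V_in · R_p/(R_s + R_p) = 45.7 × 0.05124 = 2.342 V.
Branch current I = V_A/R_c = 2.342/1.50 = 1.561 mA.

I ≈ 1.56 mA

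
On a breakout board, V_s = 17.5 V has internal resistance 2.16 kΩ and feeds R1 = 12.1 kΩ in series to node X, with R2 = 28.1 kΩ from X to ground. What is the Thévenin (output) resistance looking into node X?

R_th ≈ 9.46 kΩ

R1' = 2.16 + 12.1 = 14.26 kΩ (source resistance + R1).
Looking into X with the source shorted: R_th = R1'·R2/(R1'+R2) = 14.26 × 28.1/42.36 = 9.460 kΩ.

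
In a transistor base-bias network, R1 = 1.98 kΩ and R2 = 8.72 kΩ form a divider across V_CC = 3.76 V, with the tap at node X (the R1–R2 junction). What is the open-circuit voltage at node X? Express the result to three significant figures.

Open-circuit (no load on X): V_th = V_CC · R2/(R1 + R2) = 3.76 × 8.72/(1.980 + 8.72) = 3.064 V.

V_th ≈ 3.06 V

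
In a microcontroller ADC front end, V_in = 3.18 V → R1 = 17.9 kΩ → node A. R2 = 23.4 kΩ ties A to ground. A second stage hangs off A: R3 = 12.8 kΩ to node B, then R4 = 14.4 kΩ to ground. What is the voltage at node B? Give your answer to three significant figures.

V_B ≈ 0.695 V

The second stage (R3 + R4 = 27.20 kΩ) loads node A in parallel with R2.
R2 ‖ (R3+R4) = 12.58 kΩ.
V_A = 3.18 × 12.58/(17.9 + 12.58) = 1.312 V.
Then the unloaded second divider: V_B = V_A × R4/(R3+R4) = 1.312 × 0.5294 = 0.6948 V.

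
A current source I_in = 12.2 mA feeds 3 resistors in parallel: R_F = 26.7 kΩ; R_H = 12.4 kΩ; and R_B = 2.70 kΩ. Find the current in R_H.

Conductances: ΣG = 1/26.7 + 1/12.4 + 1/2.70 = 0.4885 (1/kΩ).
R_H takes the fraction G_k/ΣG = 0.08065/0.4885 = 0.1651, so I = 12.2 × 0.1651 = 2.014 mA.

I ≈ 2.01 mA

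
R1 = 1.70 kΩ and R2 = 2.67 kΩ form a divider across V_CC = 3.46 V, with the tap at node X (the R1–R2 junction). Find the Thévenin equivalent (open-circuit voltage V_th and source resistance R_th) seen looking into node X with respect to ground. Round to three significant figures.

V_th ≈ 2.11 V, R_th ≈ 1.04 kΩ

Open-circuit (no load on X): V_th = V_CC · R2/(R1 + R2) = 3.46 × 2.67/(1.700 + 2.67) = 2.114 V.
Zeroing V_CC shorts the top of R1 to ground, so R_th = R1 ‖ R2 = 1.039 kΩ.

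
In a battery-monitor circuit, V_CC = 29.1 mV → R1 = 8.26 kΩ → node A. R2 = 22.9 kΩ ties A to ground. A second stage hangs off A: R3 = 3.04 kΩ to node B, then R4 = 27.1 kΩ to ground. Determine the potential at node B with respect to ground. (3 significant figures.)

Looking into the second stage from A: R3 + R4 = 30.14 kΩ appears in parallel with R2.
Effective lower resistance at A: R2 ‖ 30.14 = 13.01 kΩ.
V_A = 29.1 × 13.01/(8.26 + 13.01) = 17.80 mV.
V_B = V_A × 0.8991 = 16.01 mV.

V_B ≈ 16.0 mV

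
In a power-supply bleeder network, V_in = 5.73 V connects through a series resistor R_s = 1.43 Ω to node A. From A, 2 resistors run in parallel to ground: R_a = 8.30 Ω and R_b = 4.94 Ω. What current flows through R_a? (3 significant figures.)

Combine the parallel branches: R_p = (1/8.30 + 1/4.94)⁻¹ = 3.097 Ω.
Node voltage V_A = V_in · R_p/(R_s + R_p) = 5.73 × 0.6841 = 3.920 V.
Branch current I = V_A/R_a = 3.920/8.30 = 0.4723 A.

I ≈ 0.472 A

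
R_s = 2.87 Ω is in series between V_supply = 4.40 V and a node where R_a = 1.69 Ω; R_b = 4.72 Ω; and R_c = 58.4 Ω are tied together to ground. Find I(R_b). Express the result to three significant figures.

Parallel bank: R_p = 1/(1/1.69 + 1/4.72 + 1/58.4) = 1.218 Ω.
V_A = 4.40 × 1.218/4.088 = 1.311 V.
Branch current I = V_A/R_b = 1.311/4.72 = 0.2778 A.

I ≈ 0.278 A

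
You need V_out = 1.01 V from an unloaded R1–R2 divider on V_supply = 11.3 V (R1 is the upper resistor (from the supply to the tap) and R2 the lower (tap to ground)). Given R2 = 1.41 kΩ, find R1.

Required fraction k = V_out/V_supply = 0.08938.
R1 = R2·(1/k − 1) = 1.41 × 10.19 = 14.37 kΩ.

R1 ≈ 14.4 kΩ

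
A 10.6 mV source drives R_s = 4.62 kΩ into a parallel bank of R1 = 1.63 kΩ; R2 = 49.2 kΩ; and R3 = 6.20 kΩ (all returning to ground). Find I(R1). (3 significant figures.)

I ≈ 1.39 µA

Equivalent of the parallel group: R_p = 1.258 kΩ.
V_A by voltage divider: V_A = 10.6 × 1.258/(4.62 + 1.258) = 2.268 mV.
Branch current I = V_A/R1 = 2.268/1.63 = 1.392 µA.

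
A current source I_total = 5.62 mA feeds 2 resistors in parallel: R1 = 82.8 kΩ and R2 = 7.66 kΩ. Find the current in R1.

I ≈ 0.476 mA

With just two branches, the current splits inversely with resistance.
I(R1) = 5.62 × 7.66/(82.8 + 7.66) = 5.62 × 0.08468 = 0.4759 mA.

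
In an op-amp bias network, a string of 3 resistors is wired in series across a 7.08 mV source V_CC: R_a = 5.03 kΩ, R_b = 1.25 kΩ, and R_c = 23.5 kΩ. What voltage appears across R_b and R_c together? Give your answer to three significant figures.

ΣR = 5.03 + 1.25 + 23.5 = 29.78 kΩ.
R_{R_b..R_c} = 1.25 + 23.5 = 24.75 kΩ.
V = V_CC · R/ΣR = 7.08 × 0.8311 = 5.884 mV.

V ≈ 5.88 mV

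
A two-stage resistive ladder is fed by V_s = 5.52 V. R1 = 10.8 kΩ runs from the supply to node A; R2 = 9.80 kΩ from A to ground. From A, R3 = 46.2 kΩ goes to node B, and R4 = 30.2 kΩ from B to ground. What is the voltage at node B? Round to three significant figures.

Looking into the second stage from A: R3 + R4 = 76.40 kΩ appears in parallel with R2.
R2 ‖ (R3+R4) = 8.686 kΩ.
So V_A = 5.52 × 0.4458 = 2.461 V.
Then the unloaded second divider: V_B = V_A × R4/(R3+R4) = 2.461 × 0.3953 = 0.9726 V.

V_B ≈ 0.973 V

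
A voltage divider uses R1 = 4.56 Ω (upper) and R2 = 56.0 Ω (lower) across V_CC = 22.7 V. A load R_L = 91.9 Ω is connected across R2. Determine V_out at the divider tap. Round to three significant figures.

V_out ≈ 20.1 V

R2 ‖ R_L = (56.0 × 91.9)/(56.0 + 91.9) = 34.80 Ω.
Now apply the divider: V_out = 22.7 × 0.8841 = 20.07 V.
(Unloaded it would be 21.0 V; the load pulls it down.)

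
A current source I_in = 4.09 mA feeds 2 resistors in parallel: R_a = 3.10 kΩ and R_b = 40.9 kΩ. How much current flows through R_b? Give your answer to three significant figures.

For two parallel branches, I_k = I_in · (other R)/(sum of R).
I(R_b) = 4.09 × 3.10/(3.10 + 40.9) = 4.09 × 0.07045 = 0.2882 mA.

I ≈ 0.288 mA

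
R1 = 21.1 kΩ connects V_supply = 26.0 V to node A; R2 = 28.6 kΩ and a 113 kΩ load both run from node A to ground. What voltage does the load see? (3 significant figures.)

First combine the lower leg with the load: R2 ‖ R_L = 22.82 kΩ.
Voltage divider with the loaded lower leg: V_out = 26.0 × 22.82/(21.1 + 22.82) = 26.0 × 0.5196 = 13.51 V.

V_out ≈ 13.5 V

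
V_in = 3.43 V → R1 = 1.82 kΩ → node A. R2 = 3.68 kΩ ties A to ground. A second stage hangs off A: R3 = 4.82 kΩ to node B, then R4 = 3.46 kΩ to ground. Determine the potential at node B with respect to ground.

The second stage (R3 + R4 = 8.280 kΩ) loads node A in parallel with R2.
R2 ‖ (R3+R4) = 2.548 kΩ.
So V_A = 3.43 × 0.5833 = 2.001 V.
Then the unloaded second divider: V_B = V_A × R4/(R3+R4) = 2.001 × 0.4179 = 0.8361 V.

V_B ≈ 0.836 V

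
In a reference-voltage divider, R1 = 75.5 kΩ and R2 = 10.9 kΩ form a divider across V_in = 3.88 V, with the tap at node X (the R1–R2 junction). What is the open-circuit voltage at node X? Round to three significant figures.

With X open, the divider is unloaded: V_th = 3.88 × 10.9/86.40 = 0.4895 V.

V_th ≈ 0.489 V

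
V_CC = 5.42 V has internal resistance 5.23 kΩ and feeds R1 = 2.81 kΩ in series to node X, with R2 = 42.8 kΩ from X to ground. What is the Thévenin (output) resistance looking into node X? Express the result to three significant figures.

R_th ≈ 6.77 kΩ

R1' = 5.23 + 2.81 = 8.040 kΩ (source resistance + R1).
Zeroing V_CC shorts the top of R1' to ground, so R_th = R1' ‖ R2 = 6.769 kΩ.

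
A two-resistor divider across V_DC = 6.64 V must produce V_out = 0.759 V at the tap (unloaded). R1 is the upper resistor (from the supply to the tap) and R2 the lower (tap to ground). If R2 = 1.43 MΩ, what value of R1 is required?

The divider ratio is R2/(R1+R2) = 0.759/6.64 = 0.1143.
Rearranging, R1 = R2·(1−k)/k = 1.43 × 7.748 = 11.08 MΩ.

R1 ≈ 11.1 MΩ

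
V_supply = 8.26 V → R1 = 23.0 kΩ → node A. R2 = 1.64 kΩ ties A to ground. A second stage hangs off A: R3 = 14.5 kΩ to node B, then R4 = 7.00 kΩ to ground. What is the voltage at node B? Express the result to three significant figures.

V_B ≈ 0.167 V

Node A sees R2 in parallel with the series input of stage 2, R3 + R4 = 21.50 kΩ.
R2 ‖ (R3+R4) = 1.524 kΩ.
So V_A = 8.26 × 0.06213 = 0.5132 V.
Then the unloaded second divider: V_B = V_A × R4/(R3+R4) = 0.5132 × 0.3256 = 0.1671 V.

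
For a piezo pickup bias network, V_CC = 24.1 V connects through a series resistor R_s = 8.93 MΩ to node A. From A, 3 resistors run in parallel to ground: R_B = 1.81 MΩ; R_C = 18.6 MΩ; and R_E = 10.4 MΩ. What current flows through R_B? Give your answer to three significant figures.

I ≈ 1.83 µA

Parallel bank: R_p = 1/(1/1.81 + 1/18.6 + 1/10.4) = 1.424 MΩ.
Node voltage V_A = V_CC · R_p/(R_s + R_p) = 24.1 × 0.1375 = 3.314 V.
I(R_B) = V_A / R_B = 3.314/1.81 = 1.831 µA.
(Equivalently: I_total = 2.328 µA, then current-divider fraction G_k/ΣG = 0.7866.)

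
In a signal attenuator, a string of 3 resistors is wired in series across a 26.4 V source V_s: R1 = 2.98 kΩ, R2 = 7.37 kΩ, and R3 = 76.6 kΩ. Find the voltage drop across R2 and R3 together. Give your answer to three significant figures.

V ≈ 25.5 V

Series total: ΣR = 2.98 + 7.37 + 76.6 = 86.95 kΩ.
R_{R2..R3} = 7.37 + 76.6 = 83.97 kΩ.
Voltage divider: V = V_s · (83.97 / 86.95) = 26.4 × 0.9657 = 25.50 V.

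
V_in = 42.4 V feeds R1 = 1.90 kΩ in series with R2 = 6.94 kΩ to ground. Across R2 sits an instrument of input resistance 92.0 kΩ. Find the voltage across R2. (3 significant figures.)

V_out ≈ 32.8 V

R2 ‖ R_L = (6.94 × 92.0)/(6.94 + 92.0) = 6.453 kΩ.
Then V_out = V_in · R2'/(R1 + R2') = 42.4 × 6.453/8.353 = 32.76 V.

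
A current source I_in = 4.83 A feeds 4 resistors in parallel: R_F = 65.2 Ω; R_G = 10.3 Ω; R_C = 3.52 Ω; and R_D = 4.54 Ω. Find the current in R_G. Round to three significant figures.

ΣG = 1/65.2 + 1/10.3 + 1/3.52 + 1/4.54 = 0.6168.
R_G takes the fraction G_k/ΣG = 0.09709/0.6168 = 0.1574, so I = 4.83 × 0.1574 = 0.7603 A.

I ≈ 0.760 A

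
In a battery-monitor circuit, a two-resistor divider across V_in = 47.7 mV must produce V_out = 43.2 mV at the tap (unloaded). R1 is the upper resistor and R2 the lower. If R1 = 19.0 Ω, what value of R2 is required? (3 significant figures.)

R2 ≈ 182 Ω

Required fraction k = V_out/V_in = 0.9057.
So R2 = R1 · V_out/(V_in − V_out) = 19.0 × 43.2/(47.7 − 43.2) = 19.0 × 9.600 = 182.4 Ω.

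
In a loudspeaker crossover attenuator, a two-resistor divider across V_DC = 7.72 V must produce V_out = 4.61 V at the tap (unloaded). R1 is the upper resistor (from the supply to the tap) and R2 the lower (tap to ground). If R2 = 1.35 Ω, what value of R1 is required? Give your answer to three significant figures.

Required fraction k = V_out/V_DC = 0.5972.
So R1 = R2 · (V_DC/V_out − 1) = 1.35 × (7.72/4.61 − 1) = 1.35 × 0.6746 = 0.9107 Ω.

R1 ≈ 0.911 Ω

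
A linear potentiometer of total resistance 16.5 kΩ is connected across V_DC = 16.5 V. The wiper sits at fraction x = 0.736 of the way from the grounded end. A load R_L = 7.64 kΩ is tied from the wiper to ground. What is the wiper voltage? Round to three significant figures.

Split the track: R_lower = x·R_p = 12.14 kΩ, R_upper = (1−x)·R_p = 4.356 kΩ.
R_L loads the lower segment: effective lower R = 4.690 kΩ.
Then V_out = V_DC · 4.690/(4.356 + 4.690) = 8.554 V.
(Unloaded: V_out = x·V_DC = 12.1 V.)

V_out ≈ 8.55 V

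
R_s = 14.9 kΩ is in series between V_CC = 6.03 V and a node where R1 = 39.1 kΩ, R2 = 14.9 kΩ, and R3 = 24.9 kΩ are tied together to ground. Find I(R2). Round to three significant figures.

I ≈ 0.136 mA

Equivalent of the parallel group: R_p = 7.527 kΩ.
Node voltage V_A = V_CC · R_p/(R_s + R_p) = 6.03 × 0.3356 = 2.024 V.
I(R2) = V_A / R2 = 2.024/14.9 = 0.1358 mA.
(Check via current divider: I_total = 0.2689 mA; share G_k/ΣG = 0.5052 → same result.)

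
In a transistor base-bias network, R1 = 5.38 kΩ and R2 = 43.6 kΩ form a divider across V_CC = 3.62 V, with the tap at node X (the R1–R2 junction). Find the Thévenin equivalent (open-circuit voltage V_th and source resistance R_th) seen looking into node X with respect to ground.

V_th ≈ 3.22 V, R_th ≈ 4.79 kΩ

With X open, the divider is unloaded: V_th = 3.62 × 43.6/48.98 = 3.222 V.
With V_CC suppressed (replaced by a short), R_th = R1 ‖ R2 = (5.380 × 43.6)/(5.380 + 43.6) = 4.789 kΩ.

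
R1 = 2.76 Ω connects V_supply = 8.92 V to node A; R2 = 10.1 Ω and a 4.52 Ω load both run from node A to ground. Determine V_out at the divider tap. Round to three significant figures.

V_out ≈ 4.73 V

The load sits in parallel with R2, giving an effective lower resistance R2' = R2·R_L/(R2+R_L) = 3.123 Ω.
Now apply the divider: V_out = 8.92 × 0.5308 = 4.735 V.
(Unloaded it would be 7.01 V; the load pulls it down.)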